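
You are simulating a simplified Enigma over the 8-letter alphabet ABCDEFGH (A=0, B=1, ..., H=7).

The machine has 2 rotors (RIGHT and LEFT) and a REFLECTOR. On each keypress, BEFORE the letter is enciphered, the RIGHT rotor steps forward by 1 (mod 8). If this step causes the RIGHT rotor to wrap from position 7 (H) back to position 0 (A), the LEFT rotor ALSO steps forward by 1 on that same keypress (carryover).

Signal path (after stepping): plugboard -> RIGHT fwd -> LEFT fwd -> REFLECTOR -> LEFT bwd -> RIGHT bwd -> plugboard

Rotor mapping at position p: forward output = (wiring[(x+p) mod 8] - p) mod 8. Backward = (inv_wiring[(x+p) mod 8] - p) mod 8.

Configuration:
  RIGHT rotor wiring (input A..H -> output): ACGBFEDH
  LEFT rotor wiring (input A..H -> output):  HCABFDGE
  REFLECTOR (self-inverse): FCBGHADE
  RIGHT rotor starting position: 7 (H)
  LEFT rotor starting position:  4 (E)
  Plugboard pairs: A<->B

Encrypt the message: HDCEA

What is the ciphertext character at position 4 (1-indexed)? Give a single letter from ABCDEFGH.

Char 1 ('H'): step: R->0, L->5 (L advanced); H->plug->H->R->H->L->A->refl->F->L'->E->R'->F->plug->F
Char 2 ('D'): step: R->1, L=5; D->plug->D->R->E->L->F->refl->A->L'->H->R'->H->plug->H
Char 3 ('C'): step: R->2, L=5; C->plug->C->R->D->L->C->refl->B->L'->B->R'->E->plug->E
Char 4 ('E'): step: R->3, L=5; E->plug->E->R->E->L->F->refl->A->L'->H->R'->G->plug->G

G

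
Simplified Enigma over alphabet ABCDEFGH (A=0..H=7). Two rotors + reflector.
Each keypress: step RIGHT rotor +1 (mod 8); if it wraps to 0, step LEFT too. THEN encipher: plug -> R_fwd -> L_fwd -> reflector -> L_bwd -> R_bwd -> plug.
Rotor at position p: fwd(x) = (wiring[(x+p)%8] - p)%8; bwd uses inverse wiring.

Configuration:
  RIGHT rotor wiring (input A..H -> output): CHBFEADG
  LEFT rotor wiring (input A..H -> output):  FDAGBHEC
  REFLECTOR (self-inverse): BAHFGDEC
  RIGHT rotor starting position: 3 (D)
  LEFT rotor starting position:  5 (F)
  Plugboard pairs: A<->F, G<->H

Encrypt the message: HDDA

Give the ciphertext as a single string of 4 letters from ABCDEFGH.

Char 1 ('H'): step: R->4, L=5; H->plug->G->R->F->L->D->refl->F->L'->C->R'->D->plug->D
Char 2 ('D'): step: R->5, L=5; D->plug->D->R->F->L->D->refl->F->L'->C->R'->E->plug->E
Char 3 ('D'): step: R->6, L=5; D->plug->D->R->B->L->H->refl->C->L'->A->R'->B->plug->B
Char 4 ('A'): step: R->7, L=5; A->plug->F->R->F->L->D->refl->F->L'->C->R'->D->plug->D

Answer: DEBD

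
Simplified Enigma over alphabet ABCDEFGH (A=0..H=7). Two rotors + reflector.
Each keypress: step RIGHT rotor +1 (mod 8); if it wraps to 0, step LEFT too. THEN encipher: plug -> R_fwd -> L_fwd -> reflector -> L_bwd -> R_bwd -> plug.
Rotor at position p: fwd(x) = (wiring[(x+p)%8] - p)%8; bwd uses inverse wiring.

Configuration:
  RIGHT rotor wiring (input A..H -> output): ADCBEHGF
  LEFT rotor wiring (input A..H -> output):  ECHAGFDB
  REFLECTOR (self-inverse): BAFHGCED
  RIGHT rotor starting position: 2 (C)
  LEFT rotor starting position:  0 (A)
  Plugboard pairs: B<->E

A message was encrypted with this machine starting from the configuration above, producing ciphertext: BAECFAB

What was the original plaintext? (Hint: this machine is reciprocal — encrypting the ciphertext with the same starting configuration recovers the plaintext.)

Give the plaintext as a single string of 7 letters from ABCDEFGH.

Char 1 ('B'): step: R->3, L=0; B->plug->E->R->C->L->H->refl->D->L'->G->R'->A->plug->A
Char 2 ('A'): step: R->4, L=0; A->plug->A->R->A->L->E->refl->G->L'->E->R'->E->plug->B
Char 3 ('E'): step: R->5, L=0; E->plug->B->R->B->L->C->refl->F->L'->F->R'->F->plug->F
Char 4 ('C'): step: R->6, L=0; C->plug->C->R->C->L->H->refl->D->L'->G->R'->G->plug->G
Char 5 ('F'): step: R->7, L=0; F->plug->F->R->F->L->F->refl->C->L'->B->R'->B->plug->E
Char 6 ('A'): step: R->0, L->1 (L advanced); A->plug->A->R->A->L->B->refl->A->L'->G->R'->G->plug->G
Char 7 ('B'): step: R->1, L=1; B->plug->E->R->G->L->A->refl->B->L'->A->R'->C->plug->C

Answer: ABFGEGC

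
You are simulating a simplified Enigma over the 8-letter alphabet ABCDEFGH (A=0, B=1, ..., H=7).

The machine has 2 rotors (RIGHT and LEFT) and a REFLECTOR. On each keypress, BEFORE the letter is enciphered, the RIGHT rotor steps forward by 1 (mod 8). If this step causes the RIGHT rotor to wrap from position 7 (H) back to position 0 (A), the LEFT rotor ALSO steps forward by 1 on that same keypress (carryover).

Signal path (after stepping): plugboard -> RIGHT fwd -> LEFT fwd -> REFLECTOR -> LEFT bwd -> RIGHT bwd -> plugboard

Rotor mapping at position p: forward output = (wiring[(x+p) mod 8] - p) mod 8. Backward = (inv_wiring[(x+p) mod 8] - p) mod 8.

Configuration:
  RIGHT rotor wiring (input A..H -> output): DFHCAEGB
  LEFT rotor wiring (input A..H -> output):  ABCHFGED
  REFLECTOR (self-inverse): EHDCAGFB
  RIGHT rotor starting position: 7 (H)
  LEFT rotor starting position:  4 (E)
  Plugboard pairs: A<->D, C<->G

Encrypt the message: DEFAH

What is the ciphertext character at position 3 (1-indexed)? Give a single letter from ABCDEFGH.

Char 1 ('D'): step: R->0, L->5 (L advanced); D->plug->A->R->D->L->D->refl->C->L'->G->R'->G->plug->C
Char 2 ('E'): step: R->1, L=5; E->plug->E->R->D->L->D->refl->C->L'->G->R'->B->plug->B
Char 3 ('F'): step: R->2, L=5; F->plug->F->R->H->L->A->refl->E->L'->E->R'->E->plug->E

E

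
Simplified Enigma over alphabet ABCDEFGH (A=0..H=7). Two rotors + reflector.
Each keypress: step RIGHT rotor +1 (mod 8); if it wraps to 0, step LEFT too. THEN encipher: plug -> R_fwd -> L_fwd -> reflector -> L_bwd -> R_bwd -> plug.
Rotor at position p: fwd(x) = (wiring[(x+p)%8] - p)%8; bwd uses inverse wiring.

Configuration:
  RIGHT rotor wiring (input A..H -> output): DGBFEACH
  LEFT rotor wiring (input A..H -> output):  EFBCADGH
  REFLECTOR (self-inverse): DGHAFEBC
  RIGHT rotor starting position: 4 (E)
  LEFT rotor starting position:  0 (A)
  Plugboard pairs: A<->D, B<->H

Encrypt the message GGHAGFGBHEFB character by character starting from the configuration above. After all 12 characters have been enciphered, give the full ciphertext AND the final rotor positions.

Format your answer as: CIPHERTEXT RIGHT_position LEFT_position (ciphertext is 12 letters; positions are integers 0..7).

Char 1 ('G'): step: R->5, L=0; G->plug->G->R->A->L->E->refl->F->L'->B->R'->E->plug->E
Char 2 ('G'): step: R->6, L=0; G->plug->G->R->G->L->G->refl->B->L'->C->R'->H->plug->B
Char 3 ('H'): step: R->7, L=0; H->plug->B->R->E->L->A->refl->D->L'->F->R'->F->plug->F
Char 4 ('A'): step: R->0, L->1 (L advanced); A->plug->D->R->F->L->F->refl->E->L'->A->R'->F->plug->F
Char 5 ('G'): step: R->1, L=1; G->plug->G->R->G->L->G->refl->B->L'->C->R'->H->plug->B
Char 6 ('F'): step: R->2, L=1; F->plug->F->R->F->L->F->refl->E->L'->A->R'->E->plug->E
Char 7 ('G'): step: R->3, L=1; G->plug->G->R->D->L->H->refl->C->L'->E->R'->E->plug->E
Char 8 ('B'): step: R->4, L=1; B->plug->H->R->B->L->A->refl->D->L'->H->R'->E->plug->E
Char 9 ('H'): step: R->5, L=1; H->plug->B->R->F->L->F->refl->E->L'->A->R'->G->plug->G
Char 10 ('E'): step: R->6, L=1; E->plug->E->R->D->L->H->refl->C->L'->E->R'->A->plug->D
Char 11 ('F'): step: R->7, L=1; F->plug->F->R->F->L->F->refl->E->L'->A->R'->A->plug->D
Char 12 ('B'): step: R->0, L->2 (L advanced); B->plug->H->R->H->L->D->refl->A->L'->B->R'->C->plug->C
Final: ciphertext=EBFFBEEEGDDC, RIGHT=0, LEFT=2

Answer: EBFFBEEEGDDC 0 2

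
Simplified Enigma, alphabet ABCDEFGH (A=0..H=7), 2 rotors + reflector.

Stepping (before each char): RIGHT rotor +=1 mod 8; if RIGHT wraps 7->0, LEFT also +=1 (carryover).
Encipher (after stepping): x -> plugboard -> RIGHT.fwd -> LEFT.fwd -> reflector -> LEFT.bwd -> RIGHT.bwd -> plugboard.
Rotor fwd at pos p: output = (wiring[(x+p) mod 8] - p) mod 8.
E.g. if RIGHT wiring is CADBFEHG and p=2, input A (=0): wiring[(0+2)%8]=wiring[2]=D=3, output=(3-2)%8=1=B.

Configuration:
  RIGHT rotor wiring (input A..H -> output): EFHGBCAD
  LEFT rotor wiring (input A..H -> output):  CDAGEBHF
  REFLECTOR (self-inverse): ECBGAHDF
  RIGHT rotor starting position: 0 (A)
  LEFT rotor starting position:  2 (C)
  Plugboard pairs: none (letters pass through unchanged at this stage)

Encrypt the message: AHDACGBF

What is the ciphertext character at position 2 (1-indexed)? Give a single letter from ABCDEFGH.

Char 1 ('A'): step: R->1, L=2; A->plug->A->R->E->L->F->refl->H->L'->D->R'->H->plug->H
Char 2 ('H'): step: R->2, L=2; H->plug->H->R->D->L->H->refl->F->L'->E->R'->B->plug->B

B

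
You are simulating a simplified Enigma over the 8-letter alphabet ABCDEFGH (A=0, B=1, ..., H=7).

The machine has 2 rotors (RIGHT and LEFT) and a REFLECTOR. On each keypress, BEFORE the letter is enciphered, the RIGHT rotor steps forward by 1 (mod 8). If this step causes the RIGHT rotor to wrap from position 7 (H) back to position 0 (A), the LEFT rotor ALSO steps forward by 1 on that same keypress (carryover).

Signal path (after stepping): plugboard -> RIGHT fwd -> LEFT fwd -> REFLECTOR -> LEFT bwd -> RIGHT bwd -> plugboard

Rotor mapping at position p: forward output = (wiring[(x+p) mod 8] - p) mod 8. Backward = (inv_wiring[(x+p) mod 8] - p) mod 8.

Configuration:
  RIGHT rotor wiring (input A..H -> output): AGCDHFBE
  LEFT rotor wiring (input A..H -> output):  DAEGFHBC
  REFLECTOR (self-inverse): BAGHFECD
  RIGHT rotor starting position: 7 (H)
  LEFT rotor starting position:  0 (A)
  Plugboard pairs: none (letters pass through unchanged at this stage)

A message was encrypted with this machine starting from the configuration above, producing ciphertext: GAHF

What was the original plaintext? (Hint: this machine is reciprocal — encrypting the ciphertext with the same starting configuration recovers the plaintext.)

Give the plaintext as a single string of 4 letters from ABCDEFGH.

Answer: ADED

Derivation:
Char 1 ('G'): step: R->0, L->1 (L advanced); G->plug->G->R->B->L->D->refl->H->L'->A->R'->A->plug->A
Char 2 ('A'): step: R->1, L=1; A->plug->A->R->F->L->A->refl->B->L'->G->R'->D->plug->D
Char 3 ('H'): step: R->2, L=1; H->plug->H->R->E->L->G->refl->C->L'->H->R'->E->plug->E
Char 4 ('F'): step: R->3, L=1; F->plug->F->R->F->L->A->refl->B->L'->G->R'->D->plug->D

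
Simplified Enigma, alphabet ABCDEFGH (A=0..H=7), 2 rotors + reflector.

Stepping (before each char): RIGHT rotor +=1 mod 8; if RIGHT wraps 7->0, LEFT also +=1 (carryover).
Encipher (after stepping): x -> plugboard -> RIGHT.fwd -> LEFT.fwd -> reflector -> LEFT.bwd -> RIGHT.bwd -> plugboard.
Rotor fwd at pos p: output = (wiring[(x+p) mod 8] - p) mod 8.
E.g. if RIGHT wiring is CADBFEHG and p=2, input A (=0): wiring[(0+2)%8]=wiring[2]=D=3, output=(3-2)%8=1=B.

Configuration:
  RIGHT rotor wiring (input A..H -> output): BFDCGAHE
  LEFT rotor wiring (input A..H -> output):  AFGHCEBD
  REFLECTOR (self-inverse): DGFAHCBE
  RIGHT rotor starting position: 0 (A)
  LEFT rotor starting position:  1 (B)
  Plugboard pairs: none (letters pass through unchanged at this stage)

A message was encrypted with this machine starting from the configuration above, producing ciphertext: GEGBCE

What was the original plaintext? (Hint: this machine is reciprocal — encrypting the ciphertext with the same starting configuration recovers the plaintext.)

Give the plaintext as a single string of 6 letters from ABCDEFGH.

Char 1 ('G'): step: R->1, L=1; G->plug->G->R->D->L->B->refl->G->L'->C->R'->B->plug->B
Char 2 ('E'): step: R->2, L=1; E->plug->E->R->F->L->A->refl->D->L'->E->R'->C->plug->C
Char 3 ('G'): step: R->3, L=1; G->plug->G->R->C->L->G->refl->B->L'->D->R'->B->plug->B
Char 4 ('B'): step: R->4, L=1; B->plug->B->R->E->L->D->refl->A->L'->F->R'->E->plug->E
Char 5 ('C'): step: R->5, L=1; C->plug->C->R->H->L->H->refl->E->L'->A->R'->E->plug->E
Char 6 ('E'): step: R->6, L=1; E->plug->E->R->F->L->A->refl->D->L'->E->R'->F->plug->F

Answer: BCBEEF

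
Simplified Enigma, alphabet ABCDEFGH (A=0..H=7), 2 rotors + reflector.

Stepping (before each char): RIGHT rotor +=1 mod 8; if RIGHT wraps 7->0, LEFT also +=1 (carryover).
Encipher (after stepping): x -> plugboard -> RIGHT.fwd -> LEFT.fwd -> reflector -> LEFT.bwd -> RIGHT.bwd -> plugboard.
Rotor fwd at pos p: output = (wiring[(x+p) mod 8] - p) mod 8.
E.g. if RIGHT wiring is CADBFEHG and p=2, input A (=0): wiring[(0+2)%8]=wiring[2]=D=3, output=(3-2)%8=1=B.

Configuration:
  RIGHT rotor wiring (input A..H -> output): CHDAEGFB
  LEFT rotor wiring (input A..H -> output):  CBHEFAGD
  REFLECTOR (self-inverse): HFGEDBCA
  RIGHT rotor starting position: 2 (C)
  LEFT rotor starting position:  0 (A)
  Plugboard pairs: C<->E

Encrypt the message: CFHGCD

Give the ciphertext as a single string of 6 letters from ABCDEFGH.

Answer: HGGHDC

Derivation:
Char 1 ('C'): step: R->3, L=0; C->plug->E->R->G->L->G->refl->C->L'->A->R'->H->plug->H
Char 2 ('F'): step: R->4, L=0; F->plug->F->R->D->L->E->refl->D->L'->H->R'->G->plug->G
Char 3 ('H'): step: R->5, L=0; H->plug->H->R->H->L->D->refl->E->L'->D->R'->G->plug->G
Char 4 ('G'): step: R->6, L=0; G->plug->G->R->G->L->G->refl->C->L'->A->R'->H->plug->H
Char 5 ('C'): step: R->7, L=0; C->plug->E->R->B->L->B->refl->F->L'->E->R'->D->plug->D
Char 6 ('D'): step: R->0, L->1 (L advanced); D->plug->D->R->A->L->A->refl->H->L'->E->R'->E->plug->C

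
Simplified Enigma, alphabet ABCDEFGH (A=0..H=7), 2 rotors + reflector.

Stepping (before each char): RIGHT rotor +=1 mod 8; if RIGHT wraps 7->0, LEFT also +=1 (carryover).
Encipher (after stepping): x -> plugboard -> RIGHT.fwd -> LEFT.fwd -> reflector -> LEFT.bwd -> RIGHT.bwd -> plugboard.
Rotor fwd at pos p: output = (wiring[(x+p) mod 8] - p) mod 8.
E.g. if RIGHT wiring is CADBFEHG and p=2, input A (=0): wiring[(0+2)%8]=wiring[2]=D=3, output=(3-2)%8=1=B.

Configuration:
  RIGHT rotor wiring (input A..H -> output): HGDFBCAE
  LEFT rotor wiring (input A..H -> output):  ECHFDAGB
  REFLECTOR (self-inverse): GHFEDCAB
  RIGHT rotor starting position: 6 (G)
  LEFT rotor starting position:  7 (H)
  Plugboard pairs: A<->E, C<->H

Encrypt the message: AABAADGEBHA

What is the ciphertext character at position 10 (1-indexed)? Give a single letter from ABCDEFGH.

Char 1 ('A'): step: R->7, L=7; A->plug->E->R->G->L->B->refl->H->L'->H->R'->C->plug->H
Char 2 ('A'): step: R->0, L->0 (L advanced); A->plug->E->R->B->L->C->refl->F->L'->D->R'->C->plug->H
Char 3 ('B'): step: R->1, L=0; B->plug->B->R->C->L->H->refl->B->L'->H->R'->F->plug->F
Char 4 ('A'): step: R->2, L=0; A->plug->E->R->G->L->G->refl->A->L'->F->R'->G->plug->G
Char 5 ('A'): step: R->3, L=0; A->plug->E->R->B->L->C->refl->F->L'->D->R'->G->plug->G
Char 6 ('D'): step: R->4, L=0; D->plug->D->R->A->L->E->refl->D->L'->E->R'->C->plug->H
Char 7 ('G'): step: R->5, L=0; G->plug->G->R->A->L->E->refl->D->L'->E->R'->H->plug->C
Char 8 ('E'): step: R->6, L=0; E->plug->A->R->C->L->H->refl->B->L'->H->R'->F->plug->F
Char 9 ('B'): step: R->7, L=0; B->plug->B->R->A->L->E->refl->D->L'->E->R'->D->plug->D
Char 10 ('H'): step: R->0, L->1 (L advanced); H->plug->C->R->D->L->C->refl->F->L'->F->R'->D->plug->D

D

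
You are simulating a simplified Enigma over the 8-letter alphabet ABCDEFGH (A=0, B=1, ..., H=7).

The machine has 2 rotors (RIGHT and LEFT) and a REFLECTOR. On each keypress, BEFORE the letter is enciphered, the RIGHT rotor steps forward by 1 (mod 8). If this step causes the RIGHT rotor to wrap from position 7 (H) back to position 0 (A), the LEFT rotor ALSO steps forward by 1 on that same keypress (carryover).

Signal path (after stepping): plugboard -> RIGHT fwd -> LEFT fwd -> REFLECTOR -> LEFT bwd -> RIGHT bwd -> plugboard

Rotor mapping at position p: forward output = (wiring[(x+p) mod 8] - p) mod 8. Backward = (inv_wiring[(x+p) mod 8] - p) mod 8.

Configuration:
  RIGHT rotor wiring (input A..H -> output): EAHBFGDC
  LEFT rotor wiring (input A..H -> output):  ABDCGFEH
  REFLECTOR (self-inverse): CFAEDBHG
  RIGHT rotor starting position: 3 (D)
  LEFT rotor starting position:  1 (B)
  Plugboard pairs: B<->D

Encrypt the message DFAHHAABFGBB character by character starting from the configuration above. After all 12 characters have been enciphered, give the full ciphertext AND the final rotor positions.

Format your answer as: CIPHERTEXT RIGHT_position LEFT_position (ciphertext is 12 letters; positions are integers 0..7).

Answer: GEDDGDFGAAFD 7 2

Derivation:
Char 1 ('D'): step: R->4, L=1; D->plug->B->R->C->L->B->refl->F->L'->D->R'->G->plug->G
Char 2 ('F'): step: R->5, L=1; F->plug->F->R->C->L->B->refl->F->L'->D->R'->E->plug->E
Char 3 ('A'): step: R->6, L=1; A->plug->A->R->F->L->D->refl->E->L'->E->R'->B->plug->D
Char 4 ('H'): step: R->7, L=1; H->plug->H->R->E->L->E->refl->D->L'->F->R'->B->plug->D
Char 5 ('H'): step: R->0, L->2 (L advanced); H->plug->H->R->C->L->E->refl->D->L'->D->R'->G->plug->G
Char 6 ('A'): step: R->1, L=2; A->plug->A->R->H->L->H->refl->G->L'->G->R'->B->plug->D
Char 7 ('A'): step: R->2, L=2; A->plug->A->R->F->L->F->refl->B->L'->A->R'->F->plug->F
Char 8 ('B'): step: R->3, L=2; B->plug->D->R->A->L->B->refl->F->L'->F->R'->G->plug->G
Char 9 ('F'): step: R->4, L=2; F->plug->F->R->E->L->C->refl->A->L'->B->R'->A->plug->A
Char 10 ('G'): step: R->5, L=2; G->plug->G->R->E->L->C->refl->A->L'->B->R'->A->plug->A
Char 11 ('B'): step: R->6, L=2; B->plug->D->R->C->L->E->refl->D->L'->D->R'->F->plug->F
Char 12 ('B'): step: R->7, L=2; B->plug->D->R->A->L->B->refl->F->L'->F->R'->B->plug->D
Final: ciphertext=GEDDGDFGAAFD, RIGHT=7, LEFT=2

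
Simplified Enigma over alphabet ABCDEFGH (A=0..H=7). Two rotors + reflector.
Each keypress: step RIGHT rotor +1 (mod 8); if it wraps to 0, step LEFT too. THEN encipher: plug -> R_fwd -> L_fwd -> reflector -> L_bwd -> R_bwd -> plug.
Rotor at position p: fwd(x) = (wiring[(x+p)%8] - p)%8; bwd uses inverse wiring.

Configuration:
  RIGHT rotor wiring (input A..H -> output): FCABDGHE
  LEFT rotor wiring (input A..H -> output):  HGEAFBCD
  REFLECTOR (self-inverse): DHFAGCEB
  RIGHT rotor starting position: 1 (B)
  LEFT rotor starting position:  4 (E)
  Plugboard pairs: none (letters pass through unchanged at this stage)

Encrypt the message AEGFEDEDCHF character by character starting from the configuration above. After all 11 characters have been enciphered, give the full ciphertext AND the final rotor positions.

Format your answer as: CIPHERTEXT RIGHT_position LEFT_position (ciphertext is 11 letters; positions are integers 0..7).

Answer: DHFDCADCGDA 4 5

Derivation:
Char 1 ('A'): step: R->2, L=4; A->plug->A->R->G->L->A->refl->D->L'->E->R'->D->plug->D
Char 2 ('E'): step: R->3, L=4; E->plug->E->R->B->L->F->refl->C->L'->F->R'->H->plug->H
Char 3 ('G'): step: R->4, L=4; G->plug->G->R->E->L->D->refl->A->L'->G->R'->F->plug->F
Char 4 ('F'): step: R->5, L=4; F->plug->F->R->D->L->H->refl->B->L'->A->R'->D->plug->D
Char 5 ('E'): step: R->6, L=4; E->plug->E->R->C->L->G->refl->E->L'->H->R'->C->plug->C
Char 6 ('D'): step: R->7, L=4; D->plug->D->R->B->L->F->refl->C->L'->F->R'->A->plug->A
Char 7 ('E'): step: R->0, L->5 (L advanced); E->plug->E->R->D->L->C->refl->F->L'->B->R'->D->plug->D
Char 8 ('D'): step: R->1, L=5; D->plug->D->R->C->L->G->refl->E->L'->A->R'->C->plug->C
Char 9 ('C'): step: R->2, L=5; C->plug->C->R->B->L->F->refl->C->L'->D->R'->G->plug->G
Char 10 ('H'): step: R->3, L=5; H->plug->H->R->F->L->H->refl->B->L'->E->R'->D->plug->D
Char 11 ('F'): step: R->4, L=5; F->plug->F->R->G->L->D->refl->A->L'->H->R'->A->plug->A
Final: ciphertext=DHFDCADCGDA, RIGHT=4, LEFT=5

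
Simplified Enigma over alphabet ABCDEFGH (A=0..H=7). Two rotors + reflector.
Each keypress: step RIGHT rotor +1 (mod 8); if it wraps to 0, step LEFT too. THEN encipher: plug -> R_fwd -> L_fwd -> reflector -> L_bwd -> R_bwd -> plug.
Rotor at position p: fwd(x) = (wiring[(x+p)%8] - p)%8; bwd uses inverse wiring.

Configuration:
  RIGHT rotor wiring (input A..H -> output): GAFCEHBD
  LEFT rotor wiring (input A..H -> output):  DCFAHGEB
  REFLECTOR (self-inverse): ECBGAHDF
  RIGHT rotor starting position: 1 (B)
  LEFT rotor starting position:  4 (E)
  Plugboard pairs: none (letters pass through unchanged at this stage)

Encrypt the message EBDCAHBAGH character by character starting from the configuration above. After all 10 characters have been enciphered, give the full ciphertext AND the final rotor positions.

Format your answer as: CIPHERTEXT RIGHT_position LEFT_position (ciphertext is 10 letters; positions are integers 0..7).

Answer: CDEDFBFFFG 3 5

Derivation:
Char 1 ('E'): step: R->2, L=4; E->plug->E->R->H->L->E->refl->A->L'->C->R'->C->plug->C
Char 2 ('B'): step: R->3, L=4; B->plug->B->R->B->L->C->refl->B->L'->G->R'->D->plug->D
Char 3 ('D'): step: R->4, L=4; D->plug->D->R->H->L->E->refl->A->L'->C->R'->E->plug->E
Char 4 ('C'): step: R->5, L=4; C->plug->C->R->G->L->B->refl->C->L'->B->R'->D->plug->D
Char 5 ('A'): step: R->6, L=4; A->plug->A->R->D->L->F->refl->H->L'->E->R'->F->plug->F
Char 6 ('H'): step: R->7, L=4; H->plug->H->R->C->L->A->refl->E->L'->H->R'->B->plug->B
Char 7 ('B'): step: R->0, L->5 (L advanced); B->plug->B->R->A->L->B->refl->C->L'->H->R'->F->plug->F
Char 8 ('A'): step: R->1, L=5; A->plug->A->R->H->L->C->refl->B->L'->A->R'->F->plug->F
Char 9 ('G'): step: R->2, L=5; G->plug->G->R->E->L->F->refl->H->L'->B->R'->F->plug->F
Char 10 ('H'): step: R->3, L=5; H->plug->H->R->C->L->E->refl->A->L'->F->R'->G->plug->G
Final: ciphertext=CDEDFBFFFG, RIGHT=3, LEFT=5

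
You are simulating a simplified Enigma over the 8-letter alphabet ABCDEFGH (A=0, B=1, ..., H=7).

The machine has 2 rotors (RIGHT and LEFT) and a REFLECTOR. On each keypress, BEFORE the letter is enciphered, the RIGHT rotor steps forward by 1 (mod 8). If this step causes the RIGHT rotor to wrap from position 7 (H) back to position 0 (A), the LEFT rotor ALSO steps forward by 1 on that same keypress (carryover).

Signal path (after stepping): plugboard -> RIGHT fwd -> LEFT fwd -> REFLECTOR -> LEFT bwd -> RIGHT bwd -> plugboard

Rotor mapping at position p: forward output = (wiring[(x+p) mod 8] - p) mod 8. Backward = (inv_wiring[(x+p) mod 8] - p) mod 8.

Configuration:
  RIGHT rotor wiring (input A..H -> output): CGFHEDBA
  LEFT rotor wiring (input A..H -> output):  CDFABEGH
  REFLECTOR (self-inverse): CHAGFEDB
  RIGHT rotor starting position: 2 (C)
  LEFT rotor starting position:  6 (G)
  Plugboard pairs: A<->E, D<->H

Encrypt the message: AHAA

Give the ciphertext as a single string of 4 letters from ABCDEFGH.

Answer: CGBG

Derivation:
Char 1 ('A'): step: R->3, L=6; A->plug->E->R->F->L->C->refl->A->L'->A->R'->C->plug->C
Char 2 ('H'): step: R->4, L=6; H->plug->D->R->E->L->H->refl->B->L'->B->R'->G->plug->G
Char 3 ('A'): step: R->5, L=6; A->plug->E->R->B->L->B->refl->H->L'->E->R'->B->plug->B
Char 4 ('A'): step: R->6, L=6; A->plug->E->R->H->L->G->refl->D->L'->G->R'->G->plug->G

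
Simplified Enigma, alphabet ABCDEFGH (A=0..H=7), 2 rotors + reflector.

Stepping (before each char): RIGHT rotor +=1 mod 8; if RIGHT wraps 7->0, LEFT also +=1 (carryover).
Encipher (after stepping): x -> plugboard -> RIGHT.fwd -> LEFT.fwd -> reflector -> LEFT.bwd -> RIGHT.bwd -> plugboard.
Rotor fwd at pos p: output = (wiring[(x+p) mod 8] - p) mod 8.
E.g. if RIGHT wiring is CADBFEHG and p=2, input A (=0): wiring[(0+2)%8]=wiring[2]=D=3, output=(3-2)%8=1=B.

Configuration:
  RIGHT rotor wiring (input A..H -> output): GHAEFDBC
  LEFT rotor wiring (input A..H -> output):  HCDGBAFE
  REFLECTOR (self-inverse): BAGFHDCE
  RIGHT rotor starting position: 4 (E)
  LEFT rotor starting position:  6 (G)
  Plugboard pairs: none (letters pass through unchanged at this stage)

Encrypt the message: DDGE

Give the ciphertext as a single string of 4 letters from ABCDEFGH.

Char 1 ('D'): step: R->5, L=6; D->plug->D->R->B->L->G->refl->C->L'->H->R'->G->plug->G
Char 2 ('D'): step: R->6, L=6; D->plug->D->R->B->L->G->refl->C->L'->H->R'->G->plug->G
Char 3 ('G'): step: R->7, L=6; G->plug->G->R->E->L->F->refl->D->L'->G->R'->F->plug->F
Char 4 ('E'): step: R->0, L->7 (L advanced); E->plug->E->R->F->L->C->refl->G->L'->H->R'->B->plug->B

Answer: GGFB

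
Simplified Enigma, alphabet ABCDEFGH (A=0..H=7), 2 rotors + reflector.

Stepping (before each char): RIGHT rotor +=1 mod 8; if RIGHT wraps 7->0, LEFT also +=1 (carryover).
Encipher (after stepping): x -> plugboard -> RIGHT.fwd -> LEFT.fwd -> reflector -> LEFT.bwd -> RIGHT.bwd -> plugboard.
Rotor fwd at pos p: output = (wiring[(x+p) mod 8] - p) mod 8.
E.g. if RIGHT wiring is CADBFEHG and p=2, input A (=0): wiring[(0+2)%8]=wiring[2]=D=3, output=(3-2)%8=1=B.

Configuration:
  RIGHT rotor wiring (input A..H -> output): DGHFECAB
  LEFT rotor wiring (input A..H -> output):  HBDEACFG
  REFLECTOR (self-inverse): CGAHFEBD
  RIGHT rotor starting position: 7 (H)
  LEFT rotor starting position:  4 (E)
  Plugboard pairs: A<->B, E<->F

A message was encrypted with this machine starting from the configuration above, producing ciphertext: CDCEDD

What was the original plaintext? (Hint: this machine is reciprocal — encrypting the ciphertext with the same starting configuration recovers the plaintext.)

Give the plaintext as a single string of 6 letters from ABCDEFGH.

Answer: AFBHEH

Derivation:
Char 1 ('C'): step: R->0, L->5 (L advanced); C->plug->C->R->H->L->D->refl->H->L'->G->R'->B->plug->A
Char 2 ('D'): step: R->1, L=5; D->plug->D->R->D->L->C->refl->A->L'->B->R'->E->plug->F
Char 3 ('C'): step: R->2, L=5; C->plug->C->R->C->L->B->refl->G->L'->F->R'->A->plug->B
Char 4 ('E'): step: R->3, L=5; E->plug->F->R->A->L->F->refl->E->L'->E->R'->H->plug->H
Char 5 ('D'): step: R->4, L=5; D->plug->D->R->F->L->G->refl->B->L'->C->R'->F->plug->E
Char 6 ('D'): step: R->5, L=5; D->plug->D->R->G->L->H->refl->D->L'->H->R'->H->plug->H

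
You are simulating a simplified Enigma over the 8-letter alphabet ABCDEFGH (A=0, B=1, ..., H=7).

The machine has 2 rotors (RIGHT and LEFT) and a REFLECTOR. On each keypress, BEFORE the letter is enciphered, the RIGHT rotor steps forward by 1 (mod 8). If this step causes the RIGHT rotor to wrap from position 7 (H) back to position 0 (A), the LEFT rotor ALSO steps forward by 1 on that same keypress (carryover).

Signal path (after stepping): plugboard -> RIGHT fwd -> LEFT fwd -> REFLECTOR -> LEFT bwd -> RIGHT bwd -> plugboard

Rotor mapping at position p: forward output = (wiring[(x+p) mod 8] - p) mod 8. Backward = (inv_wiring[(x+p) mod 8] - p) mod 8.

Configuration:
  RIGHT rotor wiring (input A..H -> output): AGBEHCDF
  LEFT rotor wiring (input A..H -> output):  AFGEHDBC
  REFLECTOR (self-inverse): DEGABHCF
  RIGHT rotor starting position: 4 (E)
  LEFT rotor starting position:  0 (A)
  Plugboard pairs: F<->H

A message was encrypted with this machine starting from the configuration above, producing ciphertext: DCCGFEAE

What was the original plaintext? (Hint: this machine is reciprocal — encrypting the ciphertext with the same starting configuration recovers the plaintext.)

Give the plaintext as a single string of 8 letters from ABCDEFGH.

Char 1 ('D'): step: R->5, L=0; D->plug->D->R->D->L->E->refl->B->L'->G->R'->B->plug->B
Char 2 ('C'): step: R->6, L=0; C->plug->C->R->C->L->G->refl->C->L'->H->R'->B->plug->B
Char 3 ('C'): step: R->7, L=0; C->plug->C->R->H->L->C->refl->G->L'->C->R'->D->plug->D
Char 4 ('G'): step: R->0, L->1 (L advanced); G->plug->G->R->D->L->G->refl->C->L'->E->R'->D->plug->D
Char 5 ('F'): step: R->1, L=1; F->plug->H->R->H->L->H->refl->F->L'->B->R'->E->plug->E
Char 6 ('E'): step: R->2, L=1; E->plug->E->R->B->L->F->refl->H->L'->H->R'->A->plug->A
Char 7 ('A'): step: R->3, L=1; A->plug->A->R->B->L->F->refl->H->L'->H->R'->C->plug->C
Char 8 ('E'): step: R->4, L=1; E->plug->E->R->E->L->C->refl->G->L'->D->R'->A->plug->A

Answer: BBDDEACA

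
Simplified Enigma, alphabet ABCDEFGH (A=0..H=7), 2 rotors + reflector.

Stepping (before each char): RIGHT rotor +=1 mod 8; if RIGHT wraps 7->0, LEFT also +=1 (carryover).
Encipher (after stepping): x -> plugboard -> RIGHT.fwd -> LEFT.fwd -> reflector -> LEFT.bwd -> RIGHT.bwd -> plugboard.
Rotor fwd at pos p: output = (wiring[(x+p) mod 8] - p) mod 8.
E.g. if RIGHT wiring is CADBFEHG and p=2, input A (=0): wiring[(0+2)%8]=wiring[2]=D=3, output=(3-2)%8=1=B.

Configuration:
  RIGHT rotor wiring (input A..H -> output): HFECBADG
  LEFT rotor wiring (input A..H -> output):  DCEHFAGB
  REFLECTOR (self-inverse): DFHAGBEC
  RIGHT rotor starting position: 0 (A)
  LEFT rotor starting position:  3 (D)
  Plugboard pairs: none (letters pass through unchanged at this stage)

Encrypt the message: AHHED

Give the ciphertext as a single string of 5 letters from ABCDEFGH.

Char 1 ('A'): step: R->1, L=3; A->plug->A->R->E->L->G->refl->E->L'->A->R'->D->plug->D
Char 2 ('H'): step: R->2, L=3; H->plug->H->R->D->L->D->refl->A->L'->F->R'->G->plug->G
Char 3 ('H'): step: R->3, L=3; H->plug->H->R->B->L->C->refl->H->L'->G->R'->B->plug->B
Char 4 ('E'): step: R->4, L=3; E->plug->E->R->D->L->D->refl->A->L'->F->R'->A->plug->A
Char 5 ('D'): step: R->5, L=3; D->plug->D->R->C->L->F->refl->B->L'->H->R'->F->plug->F

Answer: DGBAF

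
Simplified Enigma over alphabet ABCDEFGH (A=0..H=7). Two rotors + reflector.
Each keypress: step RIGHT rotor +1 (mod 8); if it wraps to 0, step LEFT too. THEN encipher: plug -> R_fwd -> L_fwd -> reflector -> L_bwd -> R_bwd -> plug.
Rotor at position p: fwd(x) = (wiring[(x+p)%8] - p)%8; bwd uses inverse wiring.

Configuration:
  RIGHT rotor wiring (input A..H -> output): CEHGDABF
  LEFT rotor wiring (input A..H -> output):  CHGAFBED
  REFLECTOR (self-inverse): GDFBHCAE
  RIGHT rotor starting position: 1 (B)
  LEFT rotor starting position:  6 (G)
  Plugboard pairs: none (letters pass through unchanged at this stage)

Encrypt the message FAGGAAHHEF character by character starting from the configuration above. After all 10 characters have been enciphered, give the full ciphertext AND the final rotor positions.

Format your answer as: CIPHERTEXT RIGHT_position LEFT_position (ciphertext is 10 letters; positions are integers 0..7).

Char 1 ('F'): step: R->2, L=6; F->plug->F->R->D->L->B->refl->D->L'->H->R'->E->plug->E
Char 2 ('A'): step: R->3, L=6; A->plug->A->R->D->L->B->refl->D->L'->H->R'->F->plug->F
Char 3 ('G'): step: R->4, L=6; G->plug->G->R->D->L->B->refl->D->L'->H->R'->A->plug->A
Char 4 ('G'): step: R->5, L=6; G->plug->G->R->B->L->F->refl->C->L'->F->R'->D->plug->D
Char 5 ('A'): step: R->6, L=6; A->plug->A->R->D->L->B->refl->D->L'->H->R'->B->plug->B
Char 6 ('A'): step: R->7, L=6; A->plug->A->R->G->L->H->refl->E->L'->C->R'->H->plug->H
Char 7 ('H'): step: R->0, L->7 (L advanced); H->plug->H->R->F->L->G->refl->A->L'->C->R'->A->plug->A
Char 8 ('H'): step: R->1, L=7; H->plug->H->R->B->L->D->refl->B->L'->E->R'->G->plug->G
Char 9 ('E'): step: R->2, L=7; E->plug->E->R->H->L->F->refl->C->L'->G->R'->D->plug->D
Char 10 ('F'): step: R->3, L=7; F->plug->F->R->H->L->F->refl->C->L'->G->R'->D->plug->D
Final: ciphertext=EFADBHAGDD, RIGHT=3, LEFT=7

Answer: EFADBHAGDD 3 7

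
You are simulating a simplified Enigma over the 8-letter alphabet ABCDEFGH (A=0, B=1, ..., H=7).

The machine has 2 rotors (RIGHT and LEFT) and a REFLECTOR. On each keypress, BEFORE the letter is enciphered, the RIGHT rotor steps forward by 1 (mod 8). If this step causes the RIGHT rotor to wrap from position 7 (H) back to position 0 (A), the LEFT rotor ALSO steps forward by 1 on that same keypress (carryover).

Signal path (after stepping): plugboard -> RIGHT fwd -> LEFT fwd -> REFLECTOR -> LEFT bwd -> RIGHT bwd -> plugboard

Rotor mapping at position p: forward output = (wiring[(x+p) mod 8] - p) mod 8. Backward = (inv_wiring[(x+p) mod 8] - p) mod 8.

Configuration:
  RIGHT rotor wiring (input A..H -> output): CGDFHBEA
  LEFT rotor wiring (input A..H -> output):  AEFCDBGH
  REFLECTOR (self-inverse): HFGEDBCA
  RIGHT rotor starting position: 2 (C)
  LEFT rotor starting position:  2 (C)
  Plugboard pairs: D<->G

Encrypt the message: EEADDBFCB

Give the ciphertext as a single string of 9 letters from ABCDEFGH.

Answer: ADDHHGCFD

Derivation:
Char 1 ('E'): step: R->3, L=2; E->plug->E->R->F->L->F->refl->B->L'->C->R'->A->plug->A
Char 2 ('E'): step: R->4, L=2; E->plug->E->R->G->L->G->refl->C->L'->H->R'->G->plug->D
Char 3 ('A'): step: R->5, L=2; A->plug->A->R->E->L->E->refl->D->L'->A->R'->G->plug->D
Char 4 ('D'): step: R->6, L=2; D->plug->G->R->B->L->A->refl->H->L'->D->R'->H->plug->H
Char 5 ('D'): step: R->7, L=2; D->plug->G->R->C->L->B->refl->F->L'->F->R'->H->plug->H
Char 6 ('B'): step: R->0, L->3 (L advanced); B->plug->B->R->G->L->B->refl->F->L'->F->R'->D->plug->G
Char 7 ('F'): step: R->1, L=3; F->plug->F->R->D->L->D->refl->E->L'->E->R'->C->plug->C
Char 8 ('C'): step: R->2, L=3; C->plug->C->R->F->L->F->refl->B->L'->G->R'->F->plug->F
Char 9 ('B'): step: R->3, L=3; B->plug->B->R->E->L->E->refl->D->L'->D->R'->G->plug->D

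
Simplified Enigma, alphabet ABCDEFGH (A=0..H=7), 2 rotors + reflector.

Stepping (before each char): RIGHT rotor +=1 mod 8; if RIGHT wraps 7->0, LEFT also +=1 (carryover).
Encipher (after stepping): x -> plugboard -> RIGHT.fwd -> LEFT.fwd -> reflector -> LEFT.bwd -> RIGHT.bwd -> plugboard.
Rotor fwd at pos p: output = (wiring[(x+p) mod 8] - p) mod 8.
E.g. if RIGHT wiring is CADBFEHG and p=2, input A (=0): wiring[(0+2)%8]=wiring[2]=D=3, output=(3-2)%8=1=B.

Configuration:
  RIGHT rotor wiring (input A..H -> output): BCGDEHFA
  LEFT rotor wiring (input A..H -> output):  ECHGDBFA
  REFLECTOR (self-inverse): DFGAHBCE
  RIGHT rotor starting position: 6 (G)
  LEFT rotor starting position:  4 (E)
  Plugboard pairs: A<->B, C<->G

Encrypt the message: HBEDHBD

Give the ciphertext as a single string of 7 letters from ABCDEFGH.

Answer: EAFCBAC

Derivation:
Char 1 ('H'): step: R->7, L=4; H->plug->H->R->G->L->D->refl->A->L'->E->R'->E->plug->E
Char 2 ('B'): step: R->0, L->5 (L advanced); B->plug->A->R->B->L->A->refl->D->L'->C->R'->B->plug->A
Char 3 ('E'): step: R->1, L=5; E->plug->E->R->G->L->B->refl->F->L'->E->R'->F->plug->F
Char 4 ('D'): step: R->2, L=5; D->plug->D->R->F->L->C->refl->G->L'->H->R'->G->plug->C
Char 5 ('H'): step: R->3, L=5; H->plug->H->R->D->L->H->refl->E->L'->A->R'->A->plug->B
Char 6 ('B'): step: R->4, L=5; B->plug->A->R->A->L->E->refl->H->L'->D->R'->B->plug->A
Char 7 ('D'): step: R->5, L=5; D->plug->D->R->E->L->F->refl->B->L'->G->R'->G->plug->C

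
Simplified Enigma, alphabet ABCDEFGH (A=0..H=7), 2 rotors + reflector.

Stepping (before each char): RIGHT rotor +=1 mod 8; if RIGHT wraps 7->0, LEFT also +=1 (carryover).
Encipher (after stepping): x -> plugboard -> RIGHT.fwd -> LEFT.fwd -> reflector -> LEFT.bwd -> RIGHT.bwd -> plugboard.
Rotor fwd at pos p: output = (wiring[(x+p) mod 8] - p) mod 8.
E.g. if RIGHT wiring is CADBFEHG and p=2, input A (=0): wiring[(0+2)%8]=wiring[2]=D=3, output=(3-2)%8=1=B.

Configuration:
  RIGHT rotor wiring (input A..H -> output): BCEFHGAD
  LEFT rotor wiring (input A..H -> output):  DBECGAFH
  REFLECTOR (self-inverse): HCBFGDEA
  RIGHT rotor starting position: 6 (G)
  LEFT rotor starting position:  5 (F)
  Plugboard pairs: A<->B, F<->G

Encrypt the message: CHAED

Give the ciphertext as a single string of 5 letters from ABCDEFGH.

Char 1 ('C'): step: R->7, L=5; C->plug->C->R->D->L->G->refl->E->L'->E->R'->A->plug->B
Char 2 ('H'): step: R->0, L->6 (L advanced); H->plug->H->R->D->L->D->refl->F->L'->C->R'->B->plug->A
Char 3 ('A'): step: R->1, L=6; A->plug->B->R->D->L->D->refl->F->L'->C->R'->G->plug->F
Char 4 ('E'): step: R->2, L=6; E->plug->E->R->G->L->A->refl->H->L'->A->R'->H->plug->H
Char 5 ('D'): step: R->3, L=6; D->plug->D->R->F->L->E->refl->G->L'->E->R'->B->plug->A

Answer: BAFHA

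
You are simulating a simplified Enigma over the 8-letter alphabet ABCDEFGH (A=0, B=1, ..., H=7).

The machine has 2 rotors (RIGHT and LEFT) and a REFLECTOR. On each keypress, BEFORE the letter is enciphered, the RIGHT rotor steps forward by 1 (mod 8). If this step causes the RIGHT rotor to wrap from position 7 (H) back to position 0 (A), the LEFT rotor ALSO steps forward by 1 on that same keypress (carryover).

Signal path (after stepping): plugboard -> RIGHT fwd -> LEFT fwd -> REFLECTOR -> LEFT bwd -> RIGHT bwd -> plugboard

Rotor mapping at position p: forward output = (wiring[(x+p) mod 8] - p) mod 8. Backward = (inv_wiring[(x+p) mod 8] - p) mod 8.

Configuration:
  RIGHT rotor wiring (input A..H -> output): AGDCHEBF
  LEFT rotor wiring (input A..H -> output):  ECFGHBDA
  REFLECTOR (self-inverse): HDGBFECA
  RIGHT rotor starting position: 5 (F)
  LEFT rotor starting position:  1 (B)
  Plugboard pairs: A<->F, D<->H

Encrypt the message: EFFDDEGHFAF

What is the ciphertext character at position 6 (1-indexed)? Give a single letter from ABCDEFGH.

Char 1 ('E'): step: R->6, L=1; E->plug->E->R->F->L->C->refl->G->L'->D->R'->A->plug->F
Char 2 ('F'): step: R->7, L=1; F->plug->A->R->G->L->H->refl->A->L'->E->R'->D->plug->H
Char 3 ('F'): step: R->0, L->2 (L advanced); F->plug->A->R->A->L->D->refl->B->L'->E->R'->F->plug->A
Char 4 ('D'): step: R->1, L=2; D->plug->H->R->H->L->A->refl->H->L'->D->R'->E->plug->E
Char 5 ('D'): step: R->2, L=2; D->plug->H->R->E->L->B->refl->D->L'->A->R'->B->plug->B
Char 6 ('E'): step: R->3, L=2; E->plug->E->R->C->L->F->refl->E->L'->B->R'->C->plug->C

C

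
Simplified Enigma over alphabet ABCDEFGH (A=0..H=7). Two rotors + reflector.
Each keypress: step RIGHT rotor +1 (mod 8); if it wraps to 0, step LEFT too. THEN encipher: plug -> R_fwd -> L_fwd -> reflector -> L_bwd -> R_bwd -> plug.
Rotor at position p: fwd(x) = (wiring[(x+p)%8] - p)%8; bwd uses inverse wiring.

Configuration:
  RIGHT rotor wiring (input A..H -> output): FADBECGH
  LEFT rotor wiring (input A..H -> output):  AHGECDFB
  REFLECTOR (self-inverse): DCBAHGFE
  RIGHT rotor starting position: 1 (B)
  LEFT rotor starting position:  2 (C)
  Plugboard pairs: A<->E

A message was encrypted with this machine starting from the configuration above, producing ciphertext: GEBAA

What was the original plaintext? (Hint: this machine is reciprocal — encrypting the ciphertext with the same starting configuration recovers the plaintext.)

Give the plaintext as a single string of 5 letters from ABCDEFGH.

Answer: ECGBE

Derivation:
Char 1 ('G'): step: R->2, L=2; G->plug->G->R->D->L->B->refl->C->L'->B->R'->A->plug->E
Char 2 ('E'): step: R->3, L=2; E->plug->A->R->G->L->G->refl->F->L'->H->R'->C->plug->C
Char 3 ('B'): step: R->4, L=2; B->plug->B->R->G->L->G->refl->F->L'->H->R'->G->plug->G
Char 4 ('A'): step: R->5, L=2; A->plug->E->R->D->L->B->refl->C->L'->B->R'->B->plug->B
Char 5 ('A'): step: R->6, L=2; A->plug->E->R->F->L->H->refl->E->L'->A->R'->A->plug->E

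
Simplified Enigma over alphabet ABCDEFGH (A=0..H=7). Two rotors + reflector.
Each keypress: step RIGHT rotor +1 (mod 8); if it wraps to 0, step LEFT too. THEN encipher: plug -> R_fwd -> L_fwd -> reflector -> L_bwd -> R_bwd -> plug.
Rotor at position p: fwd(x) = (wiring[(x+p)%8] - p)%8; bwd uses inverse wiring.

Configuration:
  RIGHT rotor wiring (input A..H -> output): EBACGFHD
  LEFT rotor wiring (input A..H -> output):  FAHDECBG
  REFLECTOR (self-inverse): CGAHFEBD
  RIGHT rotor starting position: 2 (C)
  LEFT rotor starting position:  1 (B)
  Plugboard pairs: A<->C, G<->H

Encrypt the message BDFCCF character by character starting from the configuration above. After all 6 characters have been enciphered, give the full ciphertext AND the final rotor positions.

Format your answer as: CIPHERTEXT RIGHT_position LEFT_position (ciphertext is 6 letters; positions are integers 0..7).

Char 1 ('B'): step: R->3, L=1; B->plug->B->R->D->L->D->refl->H->L'->A->R'->E->plug->E
Char 2 ('D'): step: R->4, L=1; D->plug->D->R->H->L->E->refl->F->L'->G->R'->H->plug->G
Char 3 ('F'): step: R->5, L=1; F->plug->F->R->D->L->D->refl->H->L'->A->R'->A->plug->C
Char 4 ('C'): step: R->6, L=1; C->plug->A->R->B->L->G->refl->B->L'->E->R'->F->plug->F
Char 5 ('C'): step: R->7, L=1; C->plug->A->R->E->L->B->refl->G->L'->B->R'->D->plug->D
Char 6 ('F'): step: R->0, L->2 (L advanced); F->plug->F->R->F->L->E->refl->F->L'->A->R'->C->plug->A
Final: ciphertext=EGCFDA, RIGHT=0, LEFT=2

Answer: EGCFDA 0 2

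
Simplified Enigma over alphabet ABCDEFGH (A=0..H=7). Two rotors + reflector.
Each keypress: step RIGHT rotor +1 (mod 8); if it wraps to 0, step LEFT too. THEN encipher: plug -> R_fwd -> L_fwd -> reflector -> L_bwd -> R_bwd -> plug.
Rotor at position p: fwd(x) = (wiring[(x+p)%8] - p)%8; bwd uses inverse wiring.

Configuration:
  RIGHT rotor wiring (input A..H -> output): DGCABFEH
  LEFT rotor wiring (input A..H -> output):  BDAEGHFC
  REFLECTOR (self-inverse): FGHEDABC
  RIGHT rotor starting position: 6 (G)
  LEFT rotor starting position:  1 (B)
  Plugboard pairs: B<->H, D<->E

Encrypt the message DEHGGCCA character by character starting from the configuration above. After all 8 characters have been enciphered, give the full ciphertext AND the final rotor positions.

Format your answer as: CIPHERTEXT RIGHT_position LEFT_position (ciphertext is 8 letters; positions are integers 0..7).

Answer: ABGHADBH 6 2

Derivation:
Char 1 ('D'): step: R->7, L=1; D->plug->E->R->B->L->H->refl->C->L'->A->R'->A->plug->A
Char 2 ('E'): step: R->0, L->2 (L advanced); E->plug->D->R->A->L->G->refl->B->L'->H->R'->H->plug->B
Char 3 ('H'): step: R->1, L=2; H->plug->B->R->B->L->C->refl->H->L'->G->R'->G->plug->G
Char 4 ('G'): step: R->2, L=2; G->plug->G->R->B->L->C->refl->H->L'->G->R'->B->plug->H
Char 5 ('G'): step: R->3, L=2; G->plug->G->R->D->L->F->refl->A->L'->F->R'->A->plug->A
Char 6 ('C'): step: R->4, L=2; C->plug->C->R->A->L->G->refl->B->L'->H->R'->E->plug->D
Char 7 ('C'): step: R->5, L=2; C->plug->C->R->C->L->E->refl->D->L'->E->R'->H->plug->B
Char 8 ('A'): step: R->6, L=2; A->plug->A->R->G->L->H->refl->C->L'->B->R'->B->plug->H
Final: ciphertext=ABGHADBH, RIGHT=6, LEFT=2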